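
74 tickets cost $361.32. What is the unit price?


Unit rate = total / quantity
= 361.32 / 74
= $4.88 per unit

$4.88 per unit


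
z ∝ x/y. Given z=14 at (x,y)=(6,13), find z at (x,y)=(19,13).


z = k·x/y
Solve for k using the known point: k = z·y/x = 14×13/6 = 182/6 ≈ 30.3333
Now evaluate at x=19, y=13:
z = k × 19 / 13 = (182 × 19) / (6 × 13) = 3458/78
≈ 44.3333

44.3333


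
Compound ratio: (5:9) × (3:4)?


Compound ratio = (5×3) : (9×4)
= 15:36
GCD = 3
= 5:12

5:12


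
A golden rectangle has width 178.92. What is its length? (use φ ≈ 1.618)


φ = (1 + √5) / 2 ≈ 1.618
Length = width × φ = 178.92 × 1.618 = 289.49256
≈ 289.49

289.49


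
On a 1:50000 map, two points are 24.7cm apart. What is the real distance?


Real distance = map distance × scale
= 24.7cm × 50000
= 1235000 cm = 12350.0 m
= 12.350 km

12.350 km


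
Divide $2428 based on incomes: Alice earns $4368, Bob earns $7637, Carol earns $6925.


Total income = 4368 + 7637 + 6925 = $18930
Alice: $2428 × 4368/18930 = $560.25
Bob: $2428 × 7637/18930 = $979.54
Carol: $2428 × 6925/18930 = $888.21
= Alice: $560.25, Bob: $979.54, Carol: $888.21

Alice: $560.25, Bob: $979.54, Carol: $888.21


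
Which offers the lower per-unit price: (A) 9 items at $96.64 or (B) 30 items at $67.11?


Deal A: $96.64/9 = $10.7378/unit
Deal B: $67.11/30 = $2.2370/unit
B is cheaper per unit
= Deal B

Deal B


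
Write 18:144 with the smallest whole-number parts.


GCD(18, 144) = 18
18/18 : 144/18
= 1:8

1:8


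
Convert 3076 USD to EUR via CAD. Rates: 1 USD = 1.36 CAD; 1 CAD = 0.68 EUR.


Step 1: 3076 USD × 1.36 = 4183.36 CAD
Step 2: 4183.36 CAD × 0.68 = 2844.68 EUR
Implied rate USD→EUR = 1.36 × 0.68 = 0.9248
= 2844.68 EUR

2844.68 EUR


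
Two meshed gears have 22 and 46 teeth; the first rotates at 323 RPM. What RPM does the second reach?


Gear ratio = 22:46 = 11:23
RPM_B = RPM_A × (teeth_A / teeth_B)
= 323 × (22/46)
= 154.5 RPM

154.5 RPM


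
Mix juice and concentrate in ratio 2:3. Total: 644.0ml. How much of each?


Total parts = 2 + 3 = 5
juice: 644.0 × 2/5 = 257.6ml
concentrate: 644.0 × 3/5 = 386.4ml
= 257.6ml and 386.4ml

257.6ml and 386.4ml


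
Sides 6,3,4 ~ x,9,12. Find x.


Scale factor = 9/3 = 3
Missing side = 6 × 3
= 18.0

18.0


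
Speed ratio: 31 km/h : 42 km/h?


Ratio = 31:42
GCD = 1
Simplified = 31:42
Time ratio (same distance) = 42:31
Speed ratio = 31:42

31:42


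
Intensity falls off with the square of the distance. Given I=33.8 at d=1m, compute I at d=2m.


I₁d₁² = I₂d₂²
I₂ = I₁ × (d₁/d₂)²
= 33.8 × (1/2)²
= 33.8 × 1/4
= 33.8/4
= 8.4500

8.4500


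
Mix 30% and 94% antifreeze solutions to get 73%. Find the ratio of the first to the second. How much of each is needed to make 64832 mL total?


Let x parts of 30% mix with y parts of 94%.
30x + 94y = 73(x + y)
30x + 94y = 73x + 73y
x(30 - 73) = y(73 - 94)
x/y = (94 - 73)/(73 - 30) = 21/43
Simplify: 21:43
Total parts = 64; one part = 64832/64 = 1013.00 mL
30% solution: 21×1013.00 = 21273.00 mL
94% solution: 43×1013.00 = 43559.00 mL
= ratio 21:43; 21273.00 mL and 43559.00 mL

ratio 21:43; 21273.00 mL and 43559.00 mL


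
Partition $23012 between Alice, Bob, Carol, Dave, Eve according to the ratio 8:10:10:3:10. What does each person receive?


Total parts = 8 + 10 + 10 + 3 + 10 = 41
Alice: 23012 × 8/41 = 4490.15
Bob: 23012 × 10/41 = 5612.68
Carol: 23012 × 10/41 = 5612.68
Dave: 23012 × 3/41 = 1683.80
Eve: 23012 × 10/41 = 5612.68
= Alice: $4490.15, Bob: $5612.68, Carol: $5612.68, Dave: $1683.80, Eve: $5612.68

Alice: $4490.15, Bob: $5612.68, Carol: $5612.68, Dave: $1683.80, Eve: $5612.68


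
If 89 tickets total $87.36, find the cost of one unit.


Unit rate = total / quantity
= 87.36 / 89
= $0.98 per unit

$0.98 per unit


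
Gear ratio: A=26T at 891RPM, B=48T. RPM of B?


Gear ratio = 26:48 = 13:24
RPM_B = RPM_A × (teeth_A / teeth_B)
= 891 × (26/48)
= 482.6 RPM

482.6 RPM


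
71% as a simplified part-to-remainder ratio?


71% means 71 parts out of 100; remainder = 29
Part : remainder = 71:29
GCD = 1
= 71:29

71:29


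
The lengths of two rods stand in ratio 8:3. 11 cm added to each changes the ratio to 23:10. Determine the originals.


Let A = 8k, B = 3k.
(8k + 11) / (3k + 11) = 23/10
Cross-multiply: 10(8k + 11) = 23(3k + 11)
80k + 110 = 69k + 253
80k - 69k = 253 - 110
11k = 143
k = 143/11 = 13
A = 8×13 = 104, B = 3×13 = 39
= A = 104, B = 39

A = 104, B = 39


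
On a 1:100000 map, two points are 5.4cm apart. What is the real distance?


Real distance = map distance × scale
= 5.4cm × 100000
= 540000 cm = 5400.0 m
= 5.400 km

5.400 km


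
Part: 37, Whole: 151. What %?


Percentage = (part / whole) × 100
= (37 / 151) × 100
≈ 24.50%

24.50%


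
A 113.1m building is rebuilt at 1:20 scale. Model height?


Model size = real / scale
= 113.1 / 20
= 5.6550 m

5.6550 m


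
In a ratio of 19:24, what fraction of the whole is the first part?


Total parts = 19 + 24 = 43
First part: 19/43 = 19/43
= 19/43

19/43


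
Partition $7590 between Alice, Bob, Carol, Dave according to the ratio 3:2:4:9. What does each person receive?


Total parts = 3 + 2 + 4 + 9 = 18
Alice: 7590 × 3/18 = 1265.00
Bob: 7590 × 2/18 = 843.33
Carol: 7590 × 4/18 = 1686.67
Dave: 7590 × 9/18 = 3795.00
= Alice: $1265.00, Bob: $843.33, Carol: $1686.67, Dave: $3795.00

Alice: $1265.00, Bob: $843.33, Carol: $1686.67, Dave: $3795.00


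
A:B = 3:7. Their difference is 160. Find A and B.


Let A = 3k, B = 7k.
7k - 3k = 160
4k = 160 → k = 160/4 = 40
A = 3×40 = 120, B = 7×40 = 280
= A = 120, B = 280

A = 120, B = 280


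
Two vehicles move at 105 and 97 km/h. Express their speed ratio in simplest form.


Ratio = 105:97
GCD = 1
Simplified = 105:97
Time ratio (same distance) = 97:105
Speed ratio = 105:97

105:97


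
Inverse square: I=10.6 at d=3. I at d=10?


I₁d₁² = I₂d₂²
I₂ = I₁ × (d₁/d₂)²
= 10.6 × (3/10)²
= 10.6 × 9/100
= 95.4/100
= 0.9540

0.9540


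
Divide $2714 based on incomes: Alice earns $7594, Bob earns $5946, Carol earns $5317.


Total income = 7594 + 5946 + 5317 = $18857
Alice: $2714 × 7594/18857 = $1092.97
Bob: $2714 × 5946/18857 = $855.78
Carol: $2714 × 5317/18857 = $765.25
= Alice: $1092.97, Bob: $855.78, Carol: $765.25

Alice: $1092.97, Bob: $855.78, Carol: $765.25


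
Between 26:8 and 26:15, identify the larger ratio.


26/8 = 3.2500
26/15 = 1.7333
3.2500 > 1.7333, so 26:8 is greater
= 26:8

26:8


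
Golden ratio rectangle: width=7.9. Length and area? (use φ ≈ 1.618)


φ = (1 + √5) / 2 ≈ 1.618
Length = width × φ = 7.9 × 1.618 = 12.7822
≈ 12.78
Area = width × length = 7.9 × 12.7822 = 100.97938 ≈ 100.98
= Length: 12.78, Area: 100.98

Length: 12.78, Area: 100.98


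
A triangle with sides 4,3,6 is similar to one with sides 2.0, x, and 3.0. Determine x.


Scale factor = 2.0/4 = 0.5
Missing side = 3 × 0.5
= 1.5

1.5


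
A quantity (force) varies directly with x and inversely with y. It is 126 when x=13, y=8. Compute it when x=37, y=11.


z = k·x/y
Solve for k using the known point: k = z·y/x = 126×8/13 = 1008/13 ≈ 77.5385
Now evaluate at x=37, y=11:
z = k × 37 / 11 = (1008 × 37) / (13 × 11) = 37296/143
≈ 260.8112

260.8112


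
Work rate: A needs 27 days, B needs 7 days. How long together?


Rate of A = 1/27 per day
Rate of B = 1/7 per day
Combined rate = 1/27 + 1/7 = 34/189 ≈ 0.1799 per day
Days = 1 / combined rate = 189/34
≈ 5.56 days

5.56 days


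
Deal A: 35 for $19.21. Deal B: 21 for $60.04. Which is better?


Deal A: $19.21/35 = $0.5489/unit
Deal B: $60.04/21 = $2.8590/unit
A is cheaper per unit
= Deal A

Deal A


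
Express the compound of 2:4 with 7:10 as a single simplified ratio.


Compound ratio = (2×7) : (4×10)
= 14:40
GCD = 2
= 7:20

7:20


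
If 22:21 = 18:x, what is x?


Cross multiply: 22 × x = 21 × 18
22x = 378
x = 378 / 22
= 17.18

17.18


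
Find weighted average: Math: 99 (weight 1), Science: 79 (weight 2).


Numerator = 99×1 + 79×2
= 99 + 158
= 257
Total weight = 3
Weighted avg = 257/3
= 85.67

85.67


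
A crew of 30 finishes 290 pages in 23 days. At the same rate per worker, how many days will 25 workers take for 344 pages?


Days ∝ work / workers, so d₂ = d₁ × (m₁/m₂) × (w₂/w₁)
Workers factor (inverse): 30/25 = 1.2000
Work factor (direct): 344/290 ≈ 1.1862
d₂ = 23 × 30/25 × 344/290 = (23 × 30 × 344) / (25 × 290) = 237360/7250
≈ 32.74 days

32.74 days


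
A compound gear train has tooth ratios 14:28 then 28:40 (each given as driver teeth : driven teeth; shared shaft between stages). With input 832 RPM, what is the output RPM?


Stage 1: RPM_B = RPM_A × t_A/t_B = 832 × 14/28 = 11648/28 = 416.00
B and C share a shaft → RPM_C = RPM_B
Stage 2: RPM_D = RPM_C × t_C/t_D = RPM_A × (t_A×t_C)/(t_B×t_D)
Overall ratio = (14×28)/(28×40) = 392/1120
RPM_D = 832 × 392/1120 = 326144/1120
= 291.20 RPM

291.20 RPM


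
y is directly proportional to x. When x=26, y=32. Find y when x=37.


Direct proportion: y/x = constant
k = 32/26 ≈ 1.2308
y₂ = k × 37 = 32 × 37 / 26 = 1184/26
≈ 45.54

45.54


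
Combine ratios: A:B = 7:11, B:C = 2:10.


Match B: multiply A:B by 2 → 14:22
Multiply B:C by 11 → 22:110
Combined: 14:22:110
GCD = 2
= 7:11:55

7:11:55


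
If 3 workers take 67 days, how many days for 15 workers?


Inverse proportion: x × y = constant
k = 3 × 67 = 201
y₂ = k / 15 = 201 / 15
= 13.40

13.40


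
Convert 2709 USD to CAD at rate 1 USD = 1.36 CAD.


Amount × rate = 2709 × 1.36
= 3684.24 CAD

3684.24 CAD


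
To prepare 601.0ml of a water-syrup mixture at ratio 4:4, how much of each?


Total parts = 4 + 4 = 8
water: 601.0 × 4/8 = 300.5ml
syrup: 601.0 × 4/8 = 300.5ml
= 300.5ml and 300.5ml

300.5ml and 300.5ml


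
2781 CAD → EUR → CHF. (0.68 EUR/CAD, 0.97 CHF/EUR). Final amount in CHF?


Step 1: 2781 CAD × 0.68 = 1891.08 EUR
Step 2: 1891.08 EUR × 0.97 = 1834.35 CHF
Implied rate CAD→CHF = 0.68 × 0.97 = 0.6596
= 1834.35 CHF

1834.35 CHF


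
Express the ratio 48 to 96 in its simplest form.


GCD(48, 96) = 48
48/48 : 96/48
= 1:2

1:2


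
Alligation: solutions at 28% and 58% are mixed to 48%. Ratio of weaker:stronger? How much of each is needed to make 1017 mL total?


Let x parts of 28% mix with y parts of 58%.
28x + 58y = 48(x + y)
28x + 58y = 48x + 48y
x(28 - 48) = y(48 - 58)
x/y = (58 - 48)/(48 - 28) = 10/20
Simplify: 1:2
Total parts = 3; one part = 1017/3 = 339.00 mL
28% solution: 1×339.00 = 339.00 mL
58% solution: 2×339.00 = 678.00 mL
= ratio 1:2; 339.00 mL and 678.00 mL

ratio 1:2; 339.00 mL and 678.00 mL


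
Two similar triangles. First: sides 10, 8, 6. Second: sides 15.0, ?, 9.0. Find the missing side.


Scale factor = 15.0/10 = 1.5
Missing side = 8 × 1.5
= 12.0

12.0


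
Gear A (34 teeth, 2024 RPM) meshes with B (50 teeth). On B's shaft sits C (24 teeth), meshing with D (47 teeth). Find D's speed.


Stage 1: RPM_B = RPM_A × t_A/t_B = 2024 × 34/50 = 68816/50 = 1376.32
B and C share a shaft → RPM_C = RPM_B
Stage 2: RPM_D = RPM_C × t_C/t_D = RPM_A × (t_A×t_C)/(t_B×t_D)
Overall ratio = (34×24)/(50×47) = 816/2350
RPM_D = 2024 × 816/2350 = 1651584/2350
≈ 702.80 RPM

702.80 RPM


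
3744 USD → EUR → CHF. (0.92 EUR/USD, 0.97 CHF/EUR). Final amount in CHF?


Step 1: 3744 USD × 0.92 = 3444.48 EUR
Step 2: 3444.48 EUR × 0.97 = 3341.15 CHF
Implied rate USD→CHF = 0.92 × 0.97 = 0.8924
= 3341.15 CHF

3341.15 CHF


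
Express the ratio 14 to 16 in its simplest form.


GCD(14, 16) = 2
14/2 : 16/2
= 7:8

7:8


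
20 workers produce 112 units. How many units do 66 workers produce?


Direct proportion: y/x = constant
k = 112/20 = 5.6000
y₂ = k × 66 = 112 × 66 / 20 = 7392/20
= 369.60

369.60


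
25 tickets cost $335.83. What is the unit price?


Unit rate = total / quantity
= 335.83 / 25
= $13.43 per unit

$13.43 per unit


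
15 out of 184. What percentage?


Percentage = (part / whole) × 100
= (15 / 184) × 100
≈ 8.15%

8.15%


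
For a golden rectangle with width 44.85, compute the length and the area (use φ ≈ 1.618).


φ = (1 + √5) / 2 ≈ 1.618
Length = width × φ = 44.85 × 1.618 = 72.5673
≈ 72.57
Area = width × length = 44.85 × 72.5673 = 3254.643405 ≈ 3254.64
= Length: 72.57, Area: 3254.64

Length: 72.57, Area: 3254.64


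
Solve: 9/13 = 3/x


Cross multiply: 9 × x = 13 × 3
9x = 39
x = 39 / 9
= 4.33

4.33


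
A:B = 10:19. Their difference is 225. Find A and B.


Let A = 10k, B = 19k.
19k - 10k = 225
9k = 225 → k = 225/9 = 25
A = 10×25 = 250, B = 19×25 = 475
= A = 250, B = 475

A = 250, B = 475


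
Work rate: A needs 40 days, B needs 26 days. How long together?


Rate of A = 1/40 per day
Rate of B = 1/26 per day
Combined rate = 1/40 + 1/26 = 66/1040 ≈ 0.0635 per day
Days = 1 / combined rate = 1040/66
≈ 15.76 days

15.76 days


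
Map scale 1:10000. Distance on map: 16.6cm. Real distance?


Real distance = map distance × scale
= 16.6cm × 10000
= 166000 cm = 1660.0 m
= 1.660 km

1.660 km


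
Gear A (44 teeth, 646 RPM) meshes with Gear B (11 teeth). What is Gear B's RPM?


Gear ratio = 44:11 = 4:1
RPM_B = RPM_A × (teeth_A / teeth_B)
= 646 × (44/11)
= 2584.0 RPM

2584.0 RPM


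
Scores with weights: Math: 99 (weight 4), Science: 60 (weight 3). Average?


Numerator = 99×4 + 60×3
= 396 + 180
= 576
Total weight = 7
Weighted avg = 576/7
= 82.29

82.29


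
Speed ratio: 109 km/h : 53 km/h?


Ratio = 109:53
GCD = 1
Simplified = 109:53
Time ratio (same distance) = 53:109
Speed ratio = 109:53

109:53


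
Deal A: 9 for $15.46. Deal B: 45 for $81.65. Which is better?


Deal A: $15.46/9 = $1.7178/unit
Deal B: $81.65/45 = $1.8144/unit
A is cheaper per unit
= Deal A

Deal A


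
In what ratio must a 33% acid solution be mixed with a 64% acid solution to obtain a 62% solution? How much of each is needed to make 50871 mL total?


Let x parts of 33% mix with y parts of 64%.
33x + 64y = 62(x + y)
33x + 64y = 62x + 62y
x(33 - 62) = y(62 - 64)
x/y = (64 - 62)/(62 - 33) = 2/29
Simplify: 2:29
Total parts = 31; one part = 50871/31 = 1641.00 mL
33% solution: 2×1641.00 = 3282.00 mL
64% solution: 29×1641.00 = 47589.00 mL
= ratio 2:29; 3282.00 mL and 47589.00 mL

ratio 2:29; 3282.00 mL and 47589.00 mL


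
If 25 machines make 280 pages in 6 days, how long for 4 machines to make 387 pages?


Days ∝ work / workers, so d₂ = d₁ × (m₁/m₂) × (w₂/w₁)
Workers factor (inverse): 25/4 = 6.2500
Work factor (direct): 387/280 ≈ 1.3821
d₂ = 6 × 25/4 × 387/280 = (6 × 25 × 387) / (4 × 280) = 58050/1120
≈ 51.83 days

51.83 days


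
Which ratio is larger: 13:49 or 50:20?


13/49 = 0.2653
50/20 = 2.5000
0.2653 < 2.5000, so 13:49 is less
= 50:20

50:20


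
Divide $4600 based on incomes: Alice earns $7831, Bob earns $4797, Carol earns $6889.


Total income = 7831 + 4797 + 6889 = $19517
Alice: $4600 × 7831/19517 = $1845.70
Bob: $4600 × 4797/19517 = $1130.61
Carol: $4600 × 6889/19517 = $1623.68
= Alice: $1845.70, Bob: $1130.61, Carol: $1623.68

Alice: $1845.70, Bob: $1130.61, Carol: $1623.68


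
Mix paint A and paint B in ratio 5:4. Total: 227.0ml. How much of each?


Total parts = 5 + 4 = 9
paint A: 227.0 × 5/9 = 126.1ml
paint B: 227.0 × 4/9 = 100.9ml
= 126.1ml and 100.9ml

126.1ml and 100.9ml


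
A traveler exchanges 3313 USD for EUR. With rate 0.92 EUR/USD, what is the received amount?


Amount × rate = 3313 × 0.92
= 3047.96 EUR

3047.96 EUR


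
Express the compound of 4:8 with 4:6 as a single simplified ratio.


Compound ratio = (4×4) : (8×6)
= 16:48
GCD = 16
= 1:3

1:3


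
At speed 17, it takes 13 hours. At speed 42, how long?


Inverse proportion: x × y = constant
k = 17 × 13 = 221
y₂ = k / 42 = 221 / 42
= 5.26

5.26


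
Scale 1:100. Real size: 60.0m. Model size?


Model size = real / scale
= 60.0 / 100
= 0.6000 m

0.6000 m


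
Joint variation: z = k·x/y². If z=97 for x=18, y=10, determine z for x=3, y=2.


z = k·x/y²
Solve for k using the known point: k = z·y²/x = 97×100/18 = 9700/18 ≈ 538.8889
Now evaluate at x=3, y=2:
z = k × 3 / 4 = (9700 × 3) / (18 × 4) = 29100/72
≈ 404.1667

404.1667


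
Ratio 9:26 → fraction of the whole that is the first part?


Total parts = 9 + 26 = 35
First part: 9/35 = 9/35
= 9/35

9/35


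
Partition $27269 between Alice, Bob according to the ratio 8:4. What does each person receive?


Total parts = 8 + 4 = 12
Alice: 27269 × 8/12 = 18179.33
Bob: 27269 × 4/12 = 9089.67
= Alice: $18179.33, Bob: $9089.67

Alice: $18179.33, Bob: $9089.67


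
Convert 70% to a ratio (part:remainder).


70% means 70 parts out of 100; remainder = 30
Part : remainder = 70:30
GCD = 10
= 7:3

7:3


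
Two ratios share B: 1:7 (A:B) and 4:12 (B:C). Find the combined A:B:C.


Match B: multiply A:B by 4 → 4:28
Multiply B:C by 7 → 28:84
Combined: 4:28:84
GCD = 4
= 1:7:21

1:7:21


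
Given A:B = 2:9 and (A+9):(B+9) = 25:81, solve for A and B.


Let A = 2k, B = 9k.
(2k + 9) / (9k + 9) = 25/81
Cross-multiply: 81(2k + 9) = 25(9k + 9)
162k + 729 = 225k + 225
162k - 225k = 225 - 729
-63k = -504
k = -504/-63 = 8
A = 2×8 = 16, B = 9×8 = 72
= A = 16, B = 72

A = 16, B = 72


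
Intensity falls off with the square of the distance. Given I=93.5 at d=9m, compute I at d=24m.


I₁d₁² = I₂d₂²
I₂ = I₁ × (d₁/d₂)²
= 93.5 × (9/24)²
= 93.5 × 81/576
= 7573.5/576
≈ 13.1484

13.1484


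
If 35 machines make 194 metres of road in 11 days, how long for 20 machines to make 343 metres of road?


Days ∝ work / workers, so d₂ = d₁ × (m₁/m₂) × (w₂/w₁)
Workers factor (inverse): 35/20 = 1.7500
Work factor (direct): 343/194 ≈ 1.7680
d₂ = 11 × 35/20 × 343/194 = (11 × 35 × 343) / (20 × 194) = 132055/3880
≈ 34.03 days

34.03 days


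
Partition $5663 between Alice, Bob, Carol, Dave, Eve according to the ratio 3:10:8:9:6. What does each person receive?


Total parts = 3 + 10 + 8 + 9 + 6 = 36
Alice: 5663 × 3/36 = 471.92
Bob: 5663 × 10/36 = 1573.06
Carol: 5663 × 8/36 = 1258.44
Dave: 5663 × 9/36 = 1415.75
Eve: 5663 × 6/36 = 943.83
= Alice: $471.92, Bob: $1573.06, Carol: $1258.44, Dave: $1415.75, Eve: $943.83

Alice: $471.92, Bob: $1573.06, Carol: $1258.44, Dave: $1415.75, Eve: $943.83


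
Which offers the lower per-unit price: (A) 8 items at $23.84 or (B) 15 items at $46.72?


Deal A: $23.84/8 = $2.9800/unit
Deal B: $46.72/15 = $3.1147/unit
A is cheaper per unit
= Deal A

Deal A


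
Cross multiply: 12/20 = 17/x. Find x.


Cross multiply: 12 × x = 20 × 17
12x = 340
x = 340 / 12
= 28.33

28.33


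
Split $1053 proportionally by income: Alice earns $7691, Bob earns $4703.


Total income = 7691 + 4703 = $12394
Alice: $1053 × 7691/12394 = $653.43
Bob: $1053 × 4703/12394 = $399.57
= Alice: $653.43, Bob: $399.57

Alice: $653.43, Bob: $399.57


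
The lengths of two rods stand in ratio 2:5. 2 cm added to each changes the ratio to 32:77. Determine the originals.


Let A = 2k, B = 5k.
(2k + 2) / (5k + 2) = 32/77
Cross-multiply: 77(2k + 2) = 32(5k + 2)
154k + 154 = 160k + 64
154k - 160k = 64 - 154
-6k = -90
k = -90/-6 = 15
A = 2×15 = 30, B = 5×15 = 75
= A = 30, B = 75

A = 30, B = 75


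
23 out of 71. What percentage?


Percentage = (part / whole) × 100
= (23 / 71) × 100
≈ 32.39%

32.39%


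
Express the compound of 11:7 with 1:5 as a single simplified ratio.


Compound ratio = (11×1) : (7×5)
= 11:35
GCD = 1
= 11:35

11:35


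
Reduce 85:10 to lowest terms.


GCD(85, 10) = 5
85/5 : 10/5
= 17:2

17:2


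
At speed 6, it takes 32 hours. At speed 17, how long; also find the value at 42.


Inverse proportion: x × y = constant
k = 6 × 32 = 192
At x=17: k/17 = 11.29
At x=42: k/42 = 4.57
= 11.29 and 4.57

11.29 and 4.57


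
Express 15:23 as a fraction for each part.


Total parts = 15 + 23 = 38
First part: 15/38 = 15/38
Second part: 23/38 = 23/38
= 15/38 and 23/38

15/38 and 23/38


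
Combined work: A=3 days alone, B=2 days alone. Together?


Rate of A = 1/3 per day
Rate of B = 1/2 per day
Combined rate = 1/3 + 1/2 = 5/6 ≈ 0.8333 per day
Days = 1 / combined rate = 6/5
= 1.20 days

1.20 days


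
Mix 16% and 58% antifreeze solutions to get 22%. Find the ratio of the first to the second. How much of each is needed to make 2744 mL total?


Let x parts of 16% mix with y parts of 58%.
16x + 58y = 22(x + y)
16x + 58y = 22x + 22y
x(16 - 22) = y(22 - 58)
x/y = (58 - 22)/(22 - 16) = 36/6
Simplify: 6:1
Total parts = 7; one part = 2744/7 = 392.00 mL
16% solution: 6×392.00 = 2352.00 mL
58% solution: 1×392.00 = 392.00 mL
= ratio 6:1; 2352.00 mL and 392.00 mL

ratio 6:1; 2352.00 mL and 392.00 mL


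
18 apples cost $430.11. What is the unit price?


Unit rate = total / quantity
= 430.11 / 18
= $23.90 per unit

$23.90 per unit


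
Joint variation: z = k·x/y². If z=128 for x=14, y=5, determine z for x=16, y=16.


z = k·x/y²
Solve for k using the known point: k = z·y²/x = 128×25/14 = 3200/14 ≈ 228.5714
Now evaluate at x=16, y=16:
z = k × 16 / 256 = (3200 × 16) / (14 × 256) = 51200/3584
≈ 14.2857

14.2857


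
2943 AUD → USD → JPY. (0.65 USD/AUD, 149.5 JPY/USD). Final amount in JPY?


Step 1: 2943 AUD × 0.65 = 1912.95 USD
Step 2: 1912.95 USD × 149.5 = 285986.03 JPY
Implied rate AUD→JPY = 0.65 × 149.5 = 97.1750
= 285986.03 JPY

285986.03 JPY


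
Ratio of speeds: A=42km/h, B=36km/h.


Ratio = 42:36
GCD = 6
Simplified = 7:6
Time ratio (same distance) = 6:7
Speed ratio = 7:6

7:6


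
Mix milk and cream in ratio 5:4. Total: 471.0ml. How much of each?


Total parts = 5 + 4 = 9
milk: 471.0 × 5/9 = 261.7ml
cream: 471.0 × 4/9 = 209.3ml
= 261.7ml and 209.3ml

261.7ml and 209.3ml


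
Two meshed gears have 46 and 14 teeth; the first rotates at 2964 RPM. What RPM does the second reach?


Gear ratio = 46:14 = 23:7
RPM_B = RPM_A × (teeth_A / teeth_B)
= 2964 × (46/14)
= 9738.9 RPM

9738.9 RPM


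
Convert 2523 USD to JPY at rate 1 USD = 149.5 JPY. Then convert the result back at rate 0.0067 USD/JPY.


Amount × rate = 2523 × 149.5 = 377188.50 JPY
Round-trip: 377188.50 × 0.0067 = 2527.16 USD
= 377188.50 JPY, then 2527.16 USD

377188.50 JPY, then 2527.16 USD


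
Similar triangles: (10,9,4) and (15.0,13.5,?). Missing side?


Scale factor = 15.0/10 = 1.5
Missing side = 4 × 1.5
= 6.0

6.0


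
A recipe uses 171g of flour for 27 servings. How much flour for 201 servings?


Direct proportion: y/x = constant
k = 171/27 ≈ 6.3333
y₂ = k × 201 = 171 × 201 / 27 = 34371/27
= 1273.00

1273.00


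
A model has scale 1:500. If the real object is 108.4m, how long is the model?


Model size = real / scale
= 108.4 / 500
= 0.2168 m

0.2168 m


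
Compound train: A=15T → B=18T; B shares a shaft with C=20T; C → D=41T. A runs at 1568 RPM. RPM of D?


Stage 1: RPM_B = RPM_A × t_A/t_B = 1568 × 15/18 = 23520/18 ≈ 1306.67
B and C share a shaft → RPM_C = RPM_B
Stage 2: RPM_D = RPM_C × t_C/t_D = RPM_A × (t_A×t_C)/(t_B×t_D)
Overall ratio = (15×20)/(18×41) = 300/738
RPM_D = 1568 × 300/738 = 470400/738
≈ 637.40 RPM

637.40 RPM


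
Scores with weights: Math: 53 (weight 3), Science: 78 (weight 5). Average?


Numerator = 53×3 + 78×5
= 159 + 390
= 549
Total weight = 8
Weighted avg = 549/8
= 68.63

68.63


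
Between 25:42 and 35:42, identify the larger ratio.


25/42 = 0.5952
35/42 = 0.8333
0.5952 < 0.8333, so 25:42 is less
= 35:42

35:42


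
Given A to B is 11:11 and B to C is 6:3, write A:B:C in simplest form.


Match B: multiply A:B by 6 → 66:66
Multiply B:C by 11 → 66:33
Combined: 66:66:33
GCD = 33
= 2:2:1

2:2:1


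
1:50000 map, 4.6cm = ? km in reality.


Real distance = map distance × scale
= 4.6cm × 50000
= 230000 cm = 2300.0 m
= 2.300 km

2.300 km


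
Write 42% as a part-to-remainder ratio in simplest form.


42% means 42 parts out of 100; remainder = 58
Part : remainder = 42:58
GCD = 2
= 21:29

21:29


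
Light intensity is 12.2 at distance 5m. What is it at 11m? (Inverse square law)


I₁d₁² = I₂d₂²
I₂ = I₁ × (d₁/d₂)²
= 12.2 × (5/11)²
= 12.2 × 25/121
= 305/121
≈ 2.5207

2.5207


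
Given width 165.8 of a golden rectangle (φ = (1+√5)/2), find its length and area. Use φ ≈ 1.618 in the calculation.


φ = (1 + √5) / 2 ≈ 1.618
Length = width × φ = 165.8 × 1.618 = 268.2644
≈ 268.26
Area = width × length = 165.8 × 268.2644 = 44478.23752 ≈ 44478.24
= Length: 268.26, Area: 44478.24

Length: 268.26, Area: 44478.24


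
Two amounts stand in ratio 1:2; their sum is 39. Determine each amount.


Let A = 1k, B = 2k.
1k + 2k = 39
3k = 39 → k = 39/3 = 13
A = 1×13 = 13, B = 2×13 = 26
= A = 13, B = 26

A = 13, B = 26


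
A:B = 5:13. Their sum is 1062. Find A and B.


Let A = 5k, B = 13k.
5k + 13k = 1062
18k = 1062 → k = 1062/18 = 59
A = 5×59 = 295, B = 13×59 = 767
= A = 295, B = 767

A = 295, B = 767


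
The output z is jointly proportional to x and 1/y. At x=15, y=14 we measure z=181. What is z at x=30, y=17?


z = k·x/y
Solve for k using the known point: k = z·y/x = 181×14/15 = 2534/15 ≈ 168.9333
Now evaluate at x=30, y=17:
z = k × 30 / 17 = (2534 × 30) / (15 × 17) = 76020/255
≈ 298.1176

298.1176


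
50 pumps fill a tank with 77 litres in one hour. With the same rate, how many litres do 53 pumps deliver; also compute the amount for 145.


Direct proportion: y/x = constant
k = 77/50 = 1.5400
y at x=53: k × 53 = 77 × 53 / 50 = 4081/50 = 81.62
y at x=145: k × 145 = 77 × 145 / 50 = 11165/50 = 223.30
= 81.62 and 223.30

81.62 and 223.30


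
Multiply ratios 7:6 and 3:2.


Compound ratio = (7×3) : (6×2)
= 21:12
GCD = 3
= 7:4

7:4


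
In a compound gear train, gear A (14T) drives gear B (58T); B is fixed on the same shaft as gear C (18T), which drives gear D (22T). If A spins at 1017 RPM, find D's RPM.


Stage 1: RPM_B = RPM_A × t_A/t_B = 1017 × 14/58 = 14238/58 ≈ 245.48
B and C share a shaft → RPM_C = RPM_B
Stage 2: RPM_D = RPM_C × t_C/t_D = RPM_A × (t_A×t_C)/(t_B×t_D)
Overall ratio = (14×18)/(58×22) = 252/1276
RPM_D = 1017 × 252/1276 = 256284/1276
≈ 200.85 RPM

200.85 RPM


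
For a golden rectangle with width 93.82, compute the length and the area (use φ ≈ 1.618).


φ = (1 + √5) / 2 ≈ 1.618
Length = width × φ = 93.82 × 1.618 = 151.80076
≈ 151.80
Area = width × length = 93.82 × 151.80076 = 14241.9473032 ≈ 14241.95
= Length: 151.80, Area: 14241.95

Length: 151.80, Area: 14241.95


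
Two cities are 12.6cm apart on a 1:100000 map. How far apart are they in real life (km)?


Real distance = map distance × scale
= 12.6cm × 100000
= 1260000 cm = 12600.0 m
= 12.600 km

12.600 km


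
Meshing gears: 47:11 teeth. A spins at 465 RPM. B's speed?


Gear ratio = 47:11 = 47:11
RPM_B = RPM_A × (teeth_A / teeth_B)
= 465 × (47/11)
= 1986.8 RPM

1986.8 RPM


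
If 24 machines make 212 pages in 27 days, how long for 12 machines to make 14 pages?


Days ∝ work / workers, so d₂ = d₁ × (m₁/m₂) × (w₂/w₁)
Workers factor (inverse): 24/12 = 2.0000
Work factor (direct): 14/212 ≈ 0.0660
d₂ = 27 × 24/12 × 14/212 = (27 × 24 × 14) / (12 × 212) = 9072/2544
≈ 3.57 days

3.57 days


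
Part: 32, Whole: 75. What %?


Percentage = (part / whole) × 100
= (32 / 75) × 100
≈ 42.67%

42.67%


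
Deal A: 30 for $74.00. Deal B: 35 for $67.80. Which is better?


Deal A: $74.00/30 = $2.4667/unit
Deal B: $67.80/35 = $1.9371/unit
B is cheaper per unit
= Deal B

Deal B


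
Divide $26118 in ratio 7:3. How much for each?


Total parts = 7 + 3 = 10
Part 1: 26118 × 7/10 = 18282.60
Part 2: 26118 × 3/10 = 7835.40
= Part 1: $18282.60, Part 2: $7835.40

Part 1: $18282.60, Part 2: $7835.40


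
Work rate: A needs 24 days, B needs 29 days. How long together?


Rate of A = 1/24 per day
Rate of B = 1/29 per day
Combined rate = 1/24 + 1/29 = 53/696 ≈ 0.0761 per day
Days = 1 / combined rate = 696/53
≈ 13.13 days

13.13 days


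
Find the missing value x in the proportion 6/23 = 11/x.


Cross multiply: 6 × x = 23 × 11
6x = 253
x = 253 / 6
= 42.17

42.17


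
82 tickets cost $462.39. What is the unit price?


Unit rate = total / quantity
= 462.39 / 82
= $5.64 per unit

$5.64 per unit


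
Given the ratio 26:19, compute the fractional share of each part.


Total parts = 26 + 19 = 45
First part: 26/45 = 26/45
Second part: 19/45 = 19/45
= 26/45 and 19/45

26/45 and 19/45


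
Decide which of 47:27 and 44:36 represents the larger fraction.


47/27 = 1.7407
44/36 = 1.2222
1.7407 > 1.2222, so 47:27 is greater
= 47:27

47:27


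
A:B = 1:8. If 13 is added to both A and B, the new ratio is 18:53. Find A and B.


Let A = 1k, B = 8k.
(1k + 13) / (8k + 13) = 18/53
Cross-multiply: 53(1k + 13) = 18(8k + 13)
53k + 689 = 144k + 234
53k - 144k = 234 - 689
-91k = -455
k = -455/-91 = 5
A = 1×5 = 5, B = 8×5 = 40
= A = 5, B = 40

A = 5, B = 40


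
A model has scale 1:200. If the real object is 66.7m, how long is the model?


Model size = real / scale
= 66.7 / 200
= 0.3335 m

0.3335 m


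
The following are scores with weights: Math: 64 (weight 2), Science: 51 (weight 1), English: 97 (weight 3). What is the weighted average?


Numerator = 64×2 + 51×1 + 97×3
= 128 + 51 + 291
= 470
Total weight = 6
Weighted avg = 470/6
= 78.33

78.33


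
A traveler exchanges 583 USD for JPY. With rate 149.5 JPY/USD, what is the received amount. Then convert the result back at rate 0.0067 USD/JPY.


Amount × rate = 583 × 149.5 = 87158.50 JPY
Round-trip: 87158.50 × 0.0067 = 583.96 USD
= 87158.50 JPY, then 583.96 USD

87158.50 JPY, then 583.96 USD


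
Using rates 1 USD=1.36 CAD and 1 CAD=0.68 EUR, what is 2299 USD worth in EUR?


Step 1: 2299 USD × 1.36 = 3126.64 CAD
Step 2: 3126.64 CAD × 0.68 = 2126.12 EUR
Implied rate USD→EUR = 1.36 × 0.68 = 0.9248
= 2126.12 EUR

2126.12 EUR


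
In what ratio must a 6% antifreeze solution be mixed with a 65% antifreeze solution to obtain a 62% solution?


Let x parts of 6% mix with y parts of 65%.
6x + 65y = 62(x + y)
6x + 65y = 62x + 62y
x(6 - 62) = y(62 - 65)
x/y = (65 - 62)/(62 - 6) = 3/56
Simplify: 3:56
= 3:56

3:56


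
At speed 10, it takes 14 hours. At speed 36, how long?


Inverse proportion: x × y = constant
k = 10 × 14 = 140
y₂ = k / 36 = 140 / 36
= 3.89

3.89


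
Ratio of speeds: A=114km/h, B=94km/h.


Ratio = 114:94
GCD = 2
Simplified = 57:47
Time ratio (same distance) = 47:57
Speed ratio = 57:47

57:47


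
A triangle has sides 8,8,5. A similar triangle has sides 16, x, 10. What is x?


Scale factor = 16/8 = 2
Missing side = 8 × 2
= 16.0

16.0


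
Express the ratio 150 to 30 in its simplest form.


GCD(150, 30) = 30
150/30 : 30/30
= 5:1

5:1


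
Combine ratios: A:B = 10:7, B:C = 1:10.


Match B: multiply A:B by 1 → 10:7
Multiply B:C by 7 → 7:70
Combined: 10:7:70
GCD = 1
= 10:7:70

10:7:70


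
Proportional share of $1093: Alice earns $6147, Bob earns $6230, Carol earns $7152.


Total income = 6147 + 6230 + 7152 = $19529
Alice: $1093 × 6147/19529 = $344.04
Bob: $1093 × 6230/19529 = $348.68
Carol: $1093 × 7152/19529 = $400.28
= Alice: $344.04, Bob: $348.68, Carol: $400.28

Alice: $344.04, Bob: $348.68, Carol: $400.28


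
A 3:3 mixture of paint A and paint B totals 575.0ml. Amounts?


Total parts = 3 + 3 = 6
paint A: 575.0 × 3/6 = 287.5ml
paint B: 575.0 × 3/6 = 287.5ml
= 287.5ml and 287.5ml

287.5ml and 287.5ml


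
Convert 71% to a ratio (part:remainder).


71% means 71 parts out of 100; remainder = 29
Part : remainder = 71:29
GCD = 1
= 71:29

71:29


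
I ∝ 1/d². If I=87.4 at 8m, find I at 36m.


I₁d₁² = I₂d₂²
I₂ = I₁ × (d₁/d₂)²
= 87.4 × (8/36)²
= 87.4 × 64/1296
= 5593.6/1296
≈ 4.3160

4.3160


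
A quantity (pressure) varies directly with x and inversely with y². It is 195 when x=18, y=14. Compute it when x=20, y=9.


z = k·x/y²
Solve for k using the known point: k = z·y²/x = 195×196/18 = 38220/18 ≈ 2123.3333
Now evaluate at x=20, y=9:
z = k × 20 / 81 = (38220 × 20) / (18 × 81) = 764400/1458
≈ 524.2798

524.2798


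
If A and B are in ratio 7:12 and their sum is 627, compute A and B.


Let A = 7k, B = 12k.
7k + 12k = 627
19k = 627 → k = 627/19 = 33
A = 7×33 = 231, B = 12×33 = 396
= A = 231, B = 396

A = 231, B = 396


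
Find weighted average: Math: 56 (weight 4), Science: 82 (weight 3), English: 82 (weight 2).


Numerator = 56×4 + 82×3 + 82×2
= 224 + 246 + 164
= 634
Total weight = 9
Weighted avg = 634/9
= 70.44

70.44


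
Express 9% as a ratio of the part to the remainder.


9% means 9 parts out of 100; remainder = 91
Part : remainder = 9:91
GCD = 1
= 9:91

9:91


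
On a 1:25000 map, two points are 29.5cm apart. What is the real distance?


Real distance = map distance × scale
= 29.5cm × 25000
= 737500 cm = 7375.0 m
= 7.375 km

7.375 km


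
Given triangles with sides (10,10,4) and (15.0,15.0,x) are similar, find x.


Scale factor = 15.0/10 = 1.5
Missing side = 4 × 1.5
= 6.0

6.0


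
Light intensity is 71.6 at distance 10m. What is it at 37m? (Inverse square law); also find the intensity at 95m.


I₁d₁² = I₂d₂²
I at 37m = 71.6 × (10/37)² = 71.6 × 100/1369 = 7160/1369 ≈ 5.2301
I at 95m = 71.6 × (10/95)² = 71.6 × 100/9025 = 7160/9025 ≈ 0.7934
= 5.2301 and 0.7934

5.2301 and 0.7934


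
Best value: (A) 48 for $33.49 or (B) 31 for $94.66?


Deal A: $33.49/48 = $0.6977/unit
Deal B: $94.66/31 = $3.0535/unit
A is cheaper per unit
= Deal A

Deal A


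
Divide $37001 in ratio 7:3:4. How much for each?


Total parts = 7 + 3 + 4 = 14
Part 1: 37001 × 7/14 = 18500.50
Part 2: 37001 × 3/14 = 7928.79
Part 3: 37001 × 4/14 = 10571.71
= Part 1: $18500.50, Part 2: $7928.79, Part 3: $10571.71

Part 1: $18500.50, Part 2: $7928.79, Part 3: $10571.71


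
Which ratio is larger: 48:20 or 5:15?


48/20 = 2.4000
5/15 = 0.3333
2.4000 > 0.3333, so 48:20 is greater
= 48:20

48:20


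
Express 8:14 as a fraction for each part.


Total parts = 8 + 14 = 22
First part: 8/22 = 4/11
Second part: 14/22 = 7/11
= 4/11 and 7/11

4/11 and 7/11


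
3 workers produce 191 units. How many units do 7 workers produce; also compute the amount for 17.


Direct proportion: y/x = constant
k = 191/3 ≈ 63.6667
y at x=7: k × 7 = 191 × 7 / 3 = 1337/3 ≈ 445.67
y at x=17: k × 17 = 191 × 17 / 3 = 3247/3 ≈ 1082.33
= 445.67 and 1082.33

445.67 and 1082.33


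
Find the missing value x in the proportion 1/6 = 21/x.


Cross multiply: 1 × x = 6 × 21
1x = 126
x = 126 / 1
= 126.00

126.00


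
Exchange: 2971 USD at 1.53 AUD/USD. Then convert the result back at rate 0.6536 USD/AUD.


Amount × rate = 2971 × 1.53 = 4545.63 AUD
Round-trip: 4545.63 × 0.6536 = 2971.02 USD
= 4545.63 AUD, then 2971.02 USD

4545.63 AUD, then 2971.02 USD


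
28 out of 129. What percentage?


Percentage = (part / whole) × 100
= (28 / 129) × 100
≈ 21.71%

21.71%


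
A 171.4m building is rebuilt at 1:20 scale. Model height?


Model size = real / scale
= 171.4 / 20
= 8.5700 m

8.5700 m


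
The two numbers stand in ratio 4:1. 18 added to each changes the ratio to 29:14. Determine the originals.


Let A = 4k, B = 1k.
(4k + 18) / (1k + 18) = 29/14
Cross-multiply: 14(4k + 18) = 29(1k + 18)
56k + 252 = 29k + 522
56k - 29k = 522 - 252
27k = 270
k = 270/27 = 10
A = 4×10 = 40, B = 1×10 = 10
= A = 40, B = 10

A = 40, B = 10


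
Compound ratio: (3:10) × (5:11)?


Compound ratio = (3×5) : (10×11)
= 15:110
GCD = 5
= 3:22

3:22


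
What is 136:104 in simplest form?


GCD(136, 104) = 8
136/8 : 104/8
= 17:13

17:13


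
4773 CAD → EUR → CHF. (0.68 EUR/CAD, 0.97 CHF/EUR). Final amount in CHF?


Step 1: 4773 CAD × 0.68 = 3245.64 EUR
Step 2: 3245.64 EUR × 0.97 = 3148.27 CHF
Implied rate CAD→CHF = 0.68 × 0.97 = 0.6596
= 3148.27 CHF

3148.27 CHF


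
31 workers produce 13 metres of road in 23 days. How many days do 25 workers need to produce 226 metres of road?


Days ∝ work / workers, so d₂ = d₁ × (m₁/m₂) × (w₂/w₁)
Workers factor (inverse): 31/25 = 1.2400
Work factor (direct): 226/13 ≈ 17.3846
d₂ = 23 × 31/25 × 226/13 = (23 × 31 × 226) / (25 × 13) = 161138/325
≈ 495.81 days

495.81 days


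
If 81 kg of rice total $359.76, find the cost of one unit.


Unit rate = total / quantity
= 359.76 / 81
= $4.44 per unit

$4.44 per unit


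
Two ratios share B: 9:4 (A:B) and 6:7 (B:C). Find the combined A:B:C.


Match B: multiply A:B by 6 → 54:24
Multiply B:C by 4 → 24:28
Combined: 54:24:28
GCD = 2
= 27:12:14

27:12:14


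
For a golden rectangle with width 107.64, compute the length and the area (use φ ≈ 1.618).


φ = (1 + √5) / 2 ≈ 1.618
Length = width × φ = 107.64 × 1.618 = 174.16152
≈ 174.16
Area = width × length = 107.64 × 174.16152 = 18746.7460128 ≈ 18746.75
= Length: 174.16, Area: 18746.75

Length: 174.16, Area: 18746.75


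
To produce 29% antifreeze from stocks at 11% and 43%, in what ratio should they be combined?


Let x parts of 11% mix with y parts of 43%.
11x + 43y = 29(x + y)
11x + 43y = 29x + 29y
x(11 - 29) = y(29 - 43)
x/y = (43 - 29)/(29 - 11) = 14/18
Simplify: 7:9
= 7:9

7:9


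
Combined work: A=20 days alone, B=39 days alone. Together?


Rate of A = 1/20 per day
Rate of B = 1/39 per day
Combined rate = 1/20 + 1/39 = 59/780 ≈ 0.0756 per day
Days = 1 / combined rate = 780/59
≈ 13.22 days

13.22 days


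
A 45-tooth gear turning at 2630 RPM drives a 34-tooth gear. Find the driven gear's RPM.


Gear ratio = 45:34 = 45:34
RPM_B = RPM_A × (teeth_A / teeth_B)
= 2630 × (45/34)
= 3480.9 RPM

3480.9 RPM


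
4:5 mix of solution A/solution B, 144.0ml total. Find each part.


Total parts = 4 + 5 = 9
solution A: 144.0 × 4/9 = 64.0ml
solution B: 144.0 × 5/9 = 80.0ml
= 64.0ml and 80.0ml

64.0ml and 80.0ml


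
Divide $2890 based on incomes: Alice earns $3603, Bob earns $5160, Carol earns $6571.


Total income = 3603 + 5160 + 6571 = $15334
Alice: $2890 × 3603/15334 = $679.06
Bob: $2890 × 5160/15334 = $972.51
Carol: $2890 × 6571/15334 = $1238.44
= Alice: $679.06, Bob: $972.51, Carol: $1238.44

Alice: $679.06, Bob: $972.51, Carol: $1238.44


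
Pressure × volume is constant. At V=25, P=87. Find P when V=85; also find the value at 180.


Inverse proportion: x × y = constant
k = 25 × 87 = 2175
At x=85: k/85 = 25.59
At x=180: k/180 = 12.08
= 25.59 and 12.08

25.59 and 12.08


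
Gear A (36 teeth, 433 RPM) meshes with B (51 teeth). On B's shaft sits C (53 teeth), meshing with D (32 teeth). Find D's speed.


Stage 1: RPM_B = RPM_A × t_A/t_B = 433 × 36/51 = 15588/51 ≈ 305.65
B and C share a shaft → RPM_C = RPM_B
Stage 2: RPM_D = RPM_C × t_C/t_D = RPM_A × (t_A×t_C)/(t_B×t_D)
Overall ratio = (36×53)/(51×32) = 1908/1632
RPM_D = 433 × 1908/1632 = 826164/1632
≈ 506.23 RPM

506.23 RPM


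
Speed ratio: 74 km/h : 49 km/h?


Ratio = 74:49
GCD = 1
Simplified = 74:49
Time ratio (same distance) = 49:74
Speed ratio = 74:49

74:49


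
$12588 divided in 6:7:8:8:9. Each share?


Total parts = 6 + 7 + 8 + 8 + 9 = 38
Part 1: 12588 × 6/38 = 1987.58
Part 2: 12588 × 7/38 = 2318.84
Part 3: 12588 × 8/38 = 2650.11
Part 4: 12588 × 8/38 = 2650.11
Part 5: 12588 × 9/38 = 2981.37
= Part 1: $1987.58, Part 2: $2318.84, Part 3: $2650.11, Part 4: $2650.11, Part 5: $2981.37

Part 1: $1987.58, Part 2: $2318.84, Part 3: $2650.11, Part 4: $2650.11, Part 5: $2981.37
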